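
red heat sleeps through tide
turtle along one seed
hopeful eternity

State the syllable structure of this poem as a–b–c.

Line 1: "red heat sleeps through tide": 1+1+1+1+1 = 5
Line 2: "turtle along one seed": 2+2+1+1 = 6
Line 3: "hopeful eternity": 2+4 = 6

5–6–6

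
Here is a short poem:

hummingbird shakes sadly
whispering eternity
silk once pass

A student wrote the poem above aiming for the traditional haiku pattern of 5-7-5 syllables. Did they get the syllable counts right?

Line 1: hummingbird(3) + shakes(1) + sadly(2) = 6 (expected 5)
Line 2: whispering(3) + eternity(4) = 7 ✓
Line 3: silk(1) + once(1) + pass(1) = 3 (expected 5)

No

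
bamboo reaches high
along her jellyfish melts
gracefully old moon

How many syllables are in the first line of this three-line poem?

The first line: bamboo(2) + reaches(2) + high(1) = 5

5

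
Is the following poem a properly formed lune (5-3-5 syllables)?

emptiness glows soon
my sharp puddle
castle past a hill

Line 1: "emptiness glows soon": 3+1+1 = 5 ✓
Line 2: "my sharp puddle": 1+1+2 = 4 (expected 3)
Line 3: "castle past a hill": 2+1+1+1 = 5 ✓

No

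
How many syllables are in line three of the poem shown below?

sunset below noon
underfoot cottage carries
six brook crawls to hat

5

Line three: six(1) + brook(1) + crawls(1) + to(1) + hat(1) = 5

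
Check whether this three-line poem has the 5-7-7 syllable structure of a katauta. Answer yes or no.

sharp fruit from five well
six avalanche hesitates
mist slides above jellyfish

Line 1: sharp (1), fruit (1), from (1), five (1), well (1) → 5 ✓
Line 2: six (1), avalanche (3), hesitates (3) → 7 ✓
Line 3: mist (1), slides (1), above (2), jellyfish (3) → 7 ✓

Yes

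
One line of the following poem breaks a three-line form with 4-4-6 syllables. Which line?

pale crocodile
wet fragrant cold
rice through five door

The third line

Line 1: pale (1), crocodile (3) → 4 ✓
Line 2: wet (1), fragrant (2), cold (1) → 4 ✓
Line 3: rice (1), through (1), five (1), door (1) → 4 (expected 6)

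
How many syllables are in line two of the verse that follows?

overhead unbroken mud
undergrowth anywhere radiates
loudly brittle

9

Line two: "undergrowth anywhere radiates": 3+3+3 = 9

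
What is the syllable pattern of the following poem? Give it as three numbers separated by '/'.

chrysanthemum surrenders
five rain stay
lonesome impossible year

7/3/7

Line 1: chrysanthemum (4), surrenders (3) → 7
Line 2: five (1), rain (1), stay (1) → 3
Line 3: lonesome (2), impossible (4), year (1) → 7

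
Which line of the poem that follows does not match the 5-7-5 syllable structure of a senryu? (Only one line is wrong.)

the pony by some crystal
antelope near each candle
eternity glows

Line 1: "the pony by some crystal": 1+2+1+1+2 = 7 (expected 5)
Line 2: "antelope near each candle": 3+1+1+2 = 7 ✓
Line 3: "eternity glows": 4+1 = 5 ✓

The first line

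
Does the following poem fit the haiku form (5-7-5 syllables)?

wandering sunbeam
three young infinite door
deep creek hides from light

No

Line 1: wandering (3), sunbeam (2) → 5 ✓
Line 2: three (1), young (1), infinite (3), door (1) → 6 (expected 7)
Line 3: deep (1), creek (1), hides (1), from (1), light (1) → 5 ✓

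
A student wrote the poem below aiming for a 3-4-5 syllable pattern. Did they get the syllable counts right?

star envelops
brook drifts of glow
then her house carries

Line 1: "star envelops": 1+3 = 4 (expected 3)
Line 2: "brook drifts of glow": 1+1+1+1 = 4 ✓
Line 3: "then her house carries": 1+1+1+2 = 5 ✓

No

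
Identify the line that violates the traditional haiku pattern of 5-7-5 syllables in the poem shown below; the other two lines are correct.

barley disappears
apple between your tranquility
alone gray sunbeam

Line 1: "barley disappears": 2+3 = 5 ✓
Line 2: "apple between your tranquility": 2+2+1+4 = 9 (expected 7)
Line 3: "alone gray sunbeam": 2+1+2 = 5 ✓

The second line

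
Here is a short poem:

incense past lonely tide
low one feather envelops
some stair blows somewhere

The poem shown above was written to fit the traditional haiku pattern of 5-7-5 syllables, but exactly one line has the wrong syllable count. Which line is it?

The first line

Line 1: incense (2), past (1), lonely (2), tide (1) → 6 (expected 5)
Line 2: low (1), one (1), feather (2), envelops (3) → 7 ✓
Line 3: some (1), stair (1), blows (1), somewhere (2) → 5 ✓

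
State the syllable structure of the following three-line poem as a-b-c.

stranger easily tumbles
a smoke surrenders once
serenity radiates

Line 1: stranger(2) + easily(3) + tumbles(2) = 7
Line 2: a(1) + smoke(1) + surrenders(3) + once(1) = 6
Line 3: serenity(4) + radiates(3) = 7

7-6-7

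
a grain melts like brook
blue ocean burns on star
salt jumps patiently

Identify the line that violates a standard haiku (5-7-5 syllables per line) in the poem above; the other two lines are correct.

Line 1: a (1), grain (1), melts (1), like (1), brook (1) → 5 ✓
Line 2: blue (1), ocean (2), burns (1), on (1), star (1) → 6 (expected 7)
Line 3: salt (1), jumps (1), patiently (3) → 5 ✓

The second line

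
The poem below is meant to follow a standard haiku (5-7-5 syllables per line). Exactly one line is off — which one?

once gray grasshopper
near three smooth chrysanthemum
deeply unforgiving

Line 1: "once gray grasshopper": 1+1+3 = 5 ✓
Line 2: "near three smooth chrysanthemum": 1+1+1+4 = 7 ✓
Line 3: "deeply unforgiving": 2+4 = 6 (expected 5)

The third line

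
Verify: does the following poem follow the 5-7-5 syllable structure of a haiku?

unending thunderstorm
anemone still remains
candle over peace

No

Line 1: "unending thunderstorm": 3+3 = 6 (expected 5)
Line 2: "anemone still remains": 4+1+2 = 7 ✓
Line 3: "candle over peace": 2+2+1 = 5 ✓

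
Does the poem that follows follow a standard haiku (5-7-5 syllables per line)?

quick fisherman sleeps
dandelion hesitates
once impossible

Yes

Line 1: quick (1), fisherman (3), sleeps (1) → 5 ✓
Line 2: dandelion (4), hesitates (3) → 7 ✓
Line 3: once (1), impossible (4) → 5 ✓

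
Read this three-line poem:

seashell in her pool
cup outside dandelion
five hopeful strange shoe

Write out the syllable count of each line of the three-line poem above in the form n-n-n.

Line 1: "seashell in her pool": 2+1+1+1 = 5
Line 2: "cup outside dandelion": 1+2+4 = 7
Line 3: "five hopeful strange shoe": 1+2+1+1 = 5

5-7-5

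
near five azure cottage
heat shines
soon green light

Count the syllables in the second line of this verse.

The second line: "heat shines": 1+1 = 2

2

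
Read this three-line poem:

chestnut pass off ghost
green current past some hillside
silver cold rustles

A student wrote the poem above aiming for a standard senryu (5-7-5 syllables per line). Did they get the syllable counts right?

Line 1: chestnut (2), pass (1), off (1), ghost (1) → 5 ✓
Line 2: green (1), current (2), past (1), some (1), hillside (2) → 7 ✓
Line 3: silver (2), cold (1), rustles (2) → 5 ✓

Yes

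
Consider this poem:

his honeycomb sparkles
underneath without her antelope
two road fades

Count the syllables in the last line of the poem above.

3

The last line: "two road fades": 1+1+1 = 3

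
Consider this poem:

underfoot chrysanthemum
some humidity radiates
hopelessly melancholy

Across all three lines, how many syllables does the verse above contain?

22

Line 1: "underfoot chrysanthemum": 3+4 = 7
Line 2: "some humidity radiates": 1+4+3 = 8
Line 3: "hopelessly melancholy": 3+4 = 7
Total: 7 + 8 + 7 = 22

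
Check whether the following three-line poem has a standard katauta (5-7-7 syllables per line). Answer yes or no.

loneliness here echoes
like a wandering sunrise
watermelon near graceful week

Line 1: loneliness(3) + here(1) + echoes(2) = 6 (expected 5)
Line 2: like(1) + a(1) + wandering(3) + sunrise(2) = 7 ✓
Line 3: watermelon(4) + near(1) + graceful(2) + week(1) = 8 (expected 7)

No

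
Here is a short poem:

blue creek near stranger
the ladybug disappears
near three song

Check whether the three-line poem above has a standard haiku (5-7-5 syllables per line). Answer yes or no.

Line 1: "blue creek near stranger": 1+1+1+2 = 5 ✓
Line 2: "the ladybug disappears": 1+3+3 = 7 ✓
Line 3: "near three song": 1+1+1 = 3 (expected 5)

No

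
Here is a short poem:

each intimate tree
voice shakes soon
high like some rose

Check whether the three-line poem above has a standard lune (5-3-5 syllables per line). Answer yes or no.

Line 1: each(1) + intimate(3) + tree(1) = 5 ✓
Line 2: voice(1) + shakes(1) + soon(1) = 3 ✓
Line 3: high(1) + like(1) + some(1) + rose(1) = 4 (expected 5)

No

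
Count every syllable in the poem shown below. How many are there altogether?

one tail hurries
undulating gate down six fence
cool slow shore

Line 1: "one tail hurries": 1+1+2 = 4
Line 2: "undulating gate down six fence": 4+1+1+1+1 = 8
Line 3: "cool slow shore": 1+1+1 = 3
Total: 4 + 8 + 3 = 15

15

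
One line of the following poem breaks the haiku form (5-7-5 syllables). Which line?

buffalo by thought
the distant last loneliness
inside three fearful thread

Line 3

Line 1: buffalo(3) + by(1) + thought(1) = 5 ✓
Line 2: the(1) + distant(2) + last(1) + loneliness(3) = 7 ✓
Line 3: inside(2) + three(1) + fearful(2) + thread(1) = 6 (expected 5)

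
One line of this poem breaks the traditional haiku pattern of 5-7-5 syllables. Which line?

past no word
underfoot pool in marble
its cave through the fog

Line 1

Line 1: "past no word": 1+1+1 = 3 (expected 5)
Line 2: "underfoot pool in marble": 3+1+1+2 = 7 ✓
Line 3: "its cave through the fog": 1+1+1+1+1 = 5 ✓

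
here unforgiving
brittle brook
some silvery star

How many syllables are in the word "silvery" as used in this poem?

3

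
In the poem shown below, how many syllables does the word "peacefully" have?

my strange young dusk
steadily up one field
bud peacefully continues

3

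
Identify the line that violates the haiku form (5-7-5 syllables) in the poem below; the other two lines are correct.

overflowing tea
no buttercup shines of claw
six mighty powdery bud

Line 1: overflowing(4) + tea(1) = 5 ✓
Line 2: no(1) + buttercup(3) + shines(1) + of(1) + claw(1) = 7 ✓
Line 3: six(1) + mighty(2) + powdery(3) + bud(1) = 7 (expected 5)

The third line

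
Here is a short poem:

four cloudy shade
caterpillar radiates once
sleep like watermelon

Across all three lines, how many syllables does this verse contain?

18

Line 1: four(1) + cloudy(2) + shade(1) = 4
Line 2: caterpillar(4) + radiates(3) + once(1) = 8
Line 3: sleep(1) + like(1) + watermelon(4) = 6
Total: 4 + 8 + 6 = 18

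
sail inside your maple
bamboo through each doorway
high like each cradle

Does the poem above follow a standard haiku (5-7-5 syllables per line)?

No

Line 1: sail(1) + inside(2) + your(1) + maple(2) = 6 (expected 5)
Line 2: bamboo(2) + through(1) + each(1) + doorway(2) = 6 (expected 7)
Line 3: high(1) + like(1) + each(1) + cradle(2) = 5 ✓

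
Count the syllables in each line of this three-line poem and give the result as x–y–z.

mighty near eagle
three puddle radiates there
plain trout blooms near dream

Line 1: mighty(2) + near(1) + eagle(2) = 5
Line 2: three(1) + puddle(2) + radiates(3) + there(1) = 7
Line 3: plain(1) + trout(1) + blooms(1) + near(1) + dream(1) = 5

5–7–5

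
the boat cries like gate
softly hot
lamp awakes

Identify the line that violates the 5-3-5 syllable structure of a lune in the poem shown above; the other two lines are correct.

Line 3

Line 1: the (1), boat (1), cries (1), like (1), gate (1) → 5 ✓
Line 2: softly (2), hot (1) → 3 ✓
Line 3: lamp (1), awakes (2) → 3 (expected 5)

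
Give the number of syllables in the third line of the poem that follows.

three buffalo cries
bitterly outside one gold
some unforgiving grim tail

7

The third line: some (1), unforgiving (4), grim (1), tail (1) → 7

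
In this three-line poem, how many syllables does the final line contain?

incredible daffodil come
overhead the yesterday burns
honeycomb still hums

5

The final line: honeycomb(3) + still(1) + hums(1) = 5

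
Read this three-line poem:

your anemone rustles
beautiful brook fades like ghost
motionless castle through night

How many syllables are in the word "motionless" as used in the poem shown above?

3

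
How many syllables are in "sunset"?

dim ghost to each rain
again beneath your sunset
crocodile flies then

2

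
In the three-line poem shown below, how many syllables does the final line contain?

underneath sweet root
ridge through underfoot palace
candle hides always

5

The final line: candle (2), hides (1), always (2) → 5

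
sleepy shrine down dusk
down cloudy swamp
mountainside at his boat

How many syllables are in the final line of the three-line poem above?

The final line: mountainside (3), at (1), his (1), boat (1) → 6

6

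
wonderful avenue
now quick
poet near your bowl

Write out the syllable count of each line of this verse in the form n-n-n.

6-2-5

Line 1: "wonderful avenue": 3+3 = 6
Line 2: "now quick": 1+1 = 2
Line 3: "poet near your bowl": 2+1+1+1 = 5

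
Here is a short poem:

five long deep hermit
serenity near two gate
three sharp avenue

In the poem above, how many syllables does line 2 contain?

Line 2: serenity (4), near (1), two (1), gate (1) → 7

7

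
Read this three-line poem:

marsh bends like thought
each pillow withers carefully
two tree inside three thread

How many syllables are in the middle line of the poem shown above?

The middle line: each(1) + pillow(2) + withers(2) + carefully(3) = 8

8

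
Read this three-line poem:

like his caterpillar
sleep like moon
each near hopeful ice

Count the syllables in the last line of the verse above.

The last line: each (1), near (1), hopeful (2), ice (1) → 5

5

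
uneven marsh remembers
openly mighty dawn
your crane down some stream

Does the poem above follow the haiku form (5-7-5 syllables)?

No

Line 1: uneven (3), marsh (1), remembers (3) → 7 (expected 5)
Line 2: openly (3), mighty (2), dawn (1) → 6 (expected 7)
Line 3: your (1), crane (1), down (1), some (1), stream (1) → 5 ✓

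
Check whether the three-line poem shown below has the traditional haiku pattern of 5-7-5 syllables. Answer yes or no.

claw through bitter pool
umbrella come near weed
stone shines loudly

No

Line 1: claw(1) + through(1) + bitter(2) + pool(1) = 5 ✓
Line 2: umbrella(3) + come(1) + near(1) + weed(1) = 6 (expected 7)
Line 3: stone(1) + shines(1) + loudly(2) = 4 (expected 5)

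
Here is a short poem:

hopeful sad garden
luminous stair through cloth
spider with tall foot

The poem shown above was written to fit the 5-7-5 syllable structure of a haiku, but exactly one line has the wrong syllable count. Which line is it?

Line 1: "hopeful sad garden": 2+1+2 = 5 ✓
Line 2: "luminous stair through cloth": 3+1+1+1 = 6 (expected 7)
Line 3: "spider with tall foot": 2+1+1+1 = 5 ✓

Line 2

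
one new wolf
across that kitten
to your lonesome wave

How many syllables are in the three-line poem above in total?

13

Line 1: one(1) + new(1) + wolf(1) = 3
Line 2: across(2) + that(1) + kitten(2) = 5
Line 3: to(1) + your(1) + lonesome(2) + wave(1) = 5
Total: 3 + 5 + 5 = 13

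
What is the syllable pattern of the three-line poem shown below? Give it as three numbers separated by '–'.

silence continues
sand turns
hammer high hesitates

Line 1: "silence continues": 2+3 = 5
Line 2: "sand turns": 1+1 = 2
Line 3: "hammer high hesitates": 2+1+3 = 6

5–2–6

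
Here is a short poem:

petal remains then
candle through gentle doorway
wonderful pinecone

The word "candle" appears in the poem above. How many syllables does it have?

2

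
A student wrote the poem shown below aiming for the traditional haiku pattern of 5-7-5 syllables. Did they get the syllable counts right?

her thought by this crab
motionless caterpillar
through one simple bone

Yes

Line 1: her(1) + thought(1) + by(1) + this(1) + crab(1) = 5 ✓
Line 2: motionless(3) + caterpillar(4) = 7 ✓
Line 3: through(1) + one(1) + simple(2) + bone(1) = 5 ✓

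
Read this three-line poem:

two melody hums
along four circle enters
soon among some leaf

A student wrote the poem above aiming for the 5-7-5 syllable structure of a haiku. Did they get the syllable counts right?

Yes

Line 1: two (1), melody (3), hums (1) → 5 ✓
Line 2: along (2), four (1), circle (2), enters (2) → 7 ✓
Line 3: soon (1), among (2), some (1), leaf (1) → 5 ✓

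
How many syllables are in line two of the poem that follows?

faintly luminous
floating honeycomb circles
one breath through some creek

7

Line two: floating (2), honeycomb (3), circles (2) → 7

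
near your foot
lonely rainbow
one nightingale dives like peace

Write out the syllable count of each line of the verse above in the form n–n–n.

3–4–7

Line 1: "near your foot": 1+1+1 = 3
Line 2: "lonely rainbow": 2+2 = 4
Line 3: "one nightingale dives like peace": 1+3+1+1+1 = 7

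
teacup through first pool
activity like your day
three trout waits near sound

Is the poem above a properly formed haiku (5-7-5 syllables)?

Line 1: teacup(2) + through(1) + first(1) + pool(1) = 5 ✓
Line 2: activity(4) + like(1) + your(1) + day(1) = 7 ✓
Line 3: three(1) + trout(1) + waits(1) + near(1) + sound(1) = 5 ✓

Yes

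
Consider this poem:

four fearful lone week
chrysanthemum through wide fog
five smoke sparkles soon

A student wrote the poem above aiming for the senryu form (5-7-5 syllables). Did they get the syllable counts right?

Yes

Line 1: four (1), fearful (2), lone (1), week (1) → 5 ✓
Line 2: chrysanthemum (4), through (1), wide (1), fog (1) → 7 ✓
Line 3: five (1), smoke (1), sparkles (2), soon (1) → 5 ✓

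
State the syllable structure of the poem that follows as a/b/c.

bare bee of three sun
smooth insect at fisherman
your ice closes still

Line 1: bare(1) + bee(1) + of(1) + three(1) + sun(1) = 5
Line 2: smooth(1) + insect(2) + at(1) + fisherman(3) = 7
Line 3: your(1) + ice(1) + closes(2) + still(1) = 5

5/7/5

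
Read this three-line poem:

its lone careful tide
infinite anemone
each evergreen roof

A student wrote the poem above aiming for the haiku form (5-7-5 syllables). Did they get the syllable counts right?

Line 1: "its lone careful tide": 1+1+2+1 = 5 ✓
Line 2: "infinite anemone": 3+4 = 7 ✓
Line 3: "each evergreen roof": 1+3+1 = 5 ✓

Yes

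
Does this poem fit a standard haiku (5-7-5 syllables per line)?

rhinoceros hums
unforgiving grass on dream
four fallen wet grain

Yes

Line 1: rhinoceros (4), hums (1) → 5 ✓
Line 2: unforgiving (4), grass (1), on (1), dream (1) → 7 ✓
Line 3: four (1), fallen (2), wet (1), grain (1) → 5 ✓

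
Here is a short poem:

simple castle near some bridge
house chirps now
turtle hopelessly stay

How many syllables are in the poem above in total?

Line 1: simple(2) + castle(2) + near(1) + some(1) + bridge(1) = 7
Line 2: house(1) + chirps(1) + now(1) = 3
Line 3: turtle(2) + hopelessly(3) + stay(1) = 6
Total: 7 + 3 + 6 = 16

16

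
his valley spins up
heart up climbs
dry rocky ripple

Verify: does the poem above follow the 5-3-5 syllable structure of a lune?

Line 1: his (1), valley (2), spins (1), up (1) → 5 ✓
Line 2: heart (1), up (1), climbs (1) → 3 ✓
Line 3: dry (1), rocky (2), ripple (2) → 5 ✓

Yes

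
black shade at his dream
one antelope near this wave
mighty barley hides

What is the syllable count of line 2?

7

Line 2: "one antelope near this wave": 1+3+1+1+1 = 7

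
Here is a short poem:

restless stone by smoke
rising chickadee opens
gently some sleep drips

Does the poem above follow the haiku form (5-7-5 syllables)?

Yes

Line 1: restless(2) + stone(1) + by(1) + smoke(1) = 5 ✓
Line 2: rising(2) + chickadee(3) + opens(2) = 7 ✓
Line 3: gently(2) + some(1) + sleep(1) + drips(1) = 5 ✓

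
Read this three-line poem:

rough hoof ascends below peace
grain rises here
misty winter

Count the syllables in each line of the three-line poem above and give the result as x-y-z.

Line 1: "rough hoof ascends below peace": 1+1+2+2+1 = 7
Line 2: "grain rises here": 1+2+1 = 4
Line 3: "misty winter": 2+2 = 4

7-4-4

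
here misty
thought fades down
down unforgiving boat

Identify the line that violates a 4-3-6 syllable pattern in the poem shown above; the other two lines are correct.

Line 1: "here misty": 1+2 = 3 (expected 4)
Line 2: "thought fades down": 1+1+1 = 3 ✓
Line 3: "down unforgiving boat": 1+4+1 = 6 ✓

The first line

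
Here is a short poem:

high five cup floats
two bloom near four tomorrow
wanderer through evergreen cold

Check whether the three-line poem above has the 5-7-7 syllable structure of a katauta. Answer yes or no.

No

Line 1: "high five cup floats": 1+1+1+1 = 4 (expected 5)
Line 2: "two bloom near four tomorrow": 1+1+1+1+3 = 7 ✓
Line 3: "wanderer through evergreen cold": 3+1+3+1 = 8 (expected 7)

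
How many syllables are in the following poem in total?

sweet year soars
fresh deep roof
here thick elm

Line 1: sweet(1) + year(1) + soars(1) = 3
Line 2: fresh(1) + deep(1) + roof(1) = 3
Line 3: here(1) + thick(1) + elm(1) = 3
Total: 3 + 3 + 3 = 9

9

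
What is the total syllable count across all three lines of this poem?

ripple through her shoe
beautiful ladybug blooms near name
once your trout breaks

Line 1: "ripple through her shoe": 2+1+1+1 = 5
Line 2: "beautiful ladybug blooms near name": 3+3+1+1+1 = 9
Line 3: "once your trout breaks": 1+1+1+1 = 4
Total: 5 + 9 + 4 = 18

18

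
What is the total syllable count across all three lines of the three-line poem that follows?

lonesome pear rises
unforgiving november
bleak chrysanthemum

Line 1: lonesome (2), pear (1), rises (2) → 5
Line 2: unforgiving (4), november (3) → 7
Line 3: bleak (1), chrysanthemum (4) → 5
Total: 5 + 7 + 5 = 17

17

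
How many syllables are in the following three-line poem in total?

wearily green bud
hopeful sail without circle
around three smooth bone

Line 1: wearily(3) + green(1) + bud(1) = 5
Line 2: hopeful(2) + sail(1) + without(2) + circle(2) = 7
Line 3: around(2) + three(1) + smooth(1) + bone(1) = 5
Total: 5 + 7 + 5 = 17

17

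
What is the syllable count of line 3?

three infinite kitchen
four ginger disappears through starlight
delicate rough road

Line 3: delicate(3) + rough(1) + road(1) = 5

5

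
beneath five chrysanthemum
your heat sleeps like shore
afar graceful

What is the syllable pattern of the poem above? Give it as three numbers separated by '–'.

Line 1: "beneath five chrysanthemum": 2+1+4 = 7
Line 2: "your heat sleeps like shore": 1+1+1+1+1 = 5
Line 3: "afar graceful": 2+2 = 4

7–5–4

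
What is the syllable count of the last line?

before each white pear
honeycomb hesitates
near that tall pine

The last line: "near that tall pine": 1+1+1+1 = 4

4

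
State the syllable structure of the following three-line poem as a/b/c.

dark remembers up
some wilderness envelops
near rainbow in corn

5/7/5

Line 1: dark (1), remembers (3), up (1) → 5
Line 2: some (1), wilderness (3), envelops (3) → 7
Line 3: near (1), rainbow (2), in (1), corn (1) → 5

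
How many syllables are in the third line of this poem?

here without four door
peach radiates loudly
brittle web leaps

The third line: brittle(2) + web(1) + leaps(1) = 4

4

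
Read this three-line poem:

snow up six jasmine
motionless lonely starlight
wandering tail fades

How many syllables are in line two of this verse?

7

Line two: motionless(3) + lonely(2) + starlight(2) = 7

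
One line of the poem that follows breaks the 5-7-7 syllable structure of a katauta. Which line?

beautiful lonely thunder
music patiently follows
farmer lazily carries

The first line

Line 1: "beautiful lonely thunder": 3+2+2 = 7 (expected 5)
Line 2: "music patiently follows": 2+3+2 = 7 ✓
Line 3: "farmer lazily carries": 2+3+2 = 7 ✓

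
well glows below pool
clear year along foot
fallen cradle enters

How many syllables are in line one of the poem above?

5

Line one: well(1) + glows(1) + below(2) + pool(1) = 5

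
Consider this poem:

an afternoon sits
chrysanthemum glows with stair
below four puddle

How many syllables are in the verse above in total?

17

Line 1: an(1) + afternoon(3) + sits(1) = 5
Line 2: chrysanthemum(4) + glows(1) + with(1) + stair(1) = 7
Line 3: below(2) + four(1) + puddle(2) = 5
Total: 5 + 7 + 5 = 17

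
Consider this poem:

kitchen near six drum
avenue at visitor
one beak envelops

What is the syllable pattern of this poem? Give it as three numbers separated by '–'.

5–7–5

Line 1: "kitchen near six drum": 2+1+1+1 = 5
Line 2: "avenue at visitor": 3+1+3 = 7
Line 3: "one beak envelops": 1+1+3 = 5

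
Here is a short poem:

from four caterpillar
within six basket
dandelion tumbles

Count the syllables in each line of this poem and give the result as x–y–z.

6–5–6

Line 1: from(1) + four(1) + caterpillar(4) = 6
Line 2: within(2) + six(1) + basket(2) = 5
Line 3: dandelion(4) + tumbles(2) = 6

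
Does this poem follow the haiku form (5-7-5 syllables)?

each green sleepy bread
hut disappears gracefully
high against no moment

Line 1: each (1), green (1), sleepy (2), bread (1) → 5 ✓
Line 2: hut (1), disappears (3), gracefully (3) → 7 ✓
Line 3: high (1), against (2), no (1), moment (2) → 6 (expected 5)

No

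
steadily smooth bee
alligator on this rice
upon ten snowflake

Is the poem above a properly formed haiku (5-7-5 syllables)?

Line 1: "steadily smooth bee": 3+1+1 = 5 ✓
Line 2: "alligator on this rice": 4+1+1+1 = 7 ✓
Line 3: "upon ten snowflake": 2+1+2 = 5 ✓

Yes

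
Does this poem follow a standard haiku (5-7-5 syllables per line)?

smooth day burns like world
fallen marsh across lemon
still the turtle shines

Line 1: smooth (1), day (1), burns (1), like (1), world (1) → 5 ✓
Line 2: fallen (2), marsh (1), across (2), lemon (2) → 7 ✓
Line 3: still (1), the (1), turtle (2), shines (1) → 5 ✓

Yes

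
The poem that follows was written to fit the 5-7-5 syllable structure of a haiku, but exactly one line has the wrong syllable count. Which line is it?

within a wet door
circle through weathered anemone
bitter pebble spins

Line 1: within (2), a (1), wet (1), door (1) → 5 ✓
Line 2: circle (2), through (1), weathered (2), anemone (4) → 9 (expected 7)
Line 3: bitter (2), pebble (2), spins (1) → 5 ✓

The second line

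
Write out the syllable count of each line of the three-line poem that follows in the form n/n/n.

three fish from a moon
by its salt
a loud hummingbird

5/3/5

Line 1: three (1), fish (1), from (1), a (1), moon (1) → 5
Line 2: by (1), its (1), salt (1) → 3
Line 3: a (1), loud (1), hummingbird (3) → 5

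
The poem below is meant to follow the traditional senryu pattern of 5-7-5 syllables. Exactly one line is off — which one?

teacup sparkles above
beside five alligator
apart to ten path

Line 1: teacup(2) + sparkles(2) + above(2) = 6 (expected 5)
Line 2: beside(2) + five(1) + alligator(4) = 7 ✓
Line 3: apart(2) + to(1) + ten(1) + path(1) = 5 ✓

The first line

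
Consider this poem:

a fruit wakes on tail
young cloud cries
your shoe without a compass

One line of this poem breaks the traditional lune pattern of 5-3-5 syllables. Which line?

Line 1: "a fruit wakes on tail": 1+1+1+1+1 = 5 ✓
Line 2: "young cloud cries": 1+1+1 = 3 ✓
Line 3: "your shoe without a compass": 1+1+2+1+2 = 7 (expected 5)

Line 3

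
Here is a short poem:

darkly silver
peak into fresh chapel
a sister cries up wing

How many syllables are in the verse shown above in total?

16

Line 1: darkly (2), silver (2) → 4
Line 2: peak (1), into (2), fresh (1), chapel (2) → 6
Line 3: a (1), sister (2), cries (1), up (1), wing (1) → 6
Total: 4 + 6 + 6 = 16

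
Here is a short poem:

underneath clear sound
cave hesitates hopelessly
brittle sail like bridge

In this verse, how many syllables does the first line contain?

5

The first line: "underneath clear sound": 3+1+1 = 5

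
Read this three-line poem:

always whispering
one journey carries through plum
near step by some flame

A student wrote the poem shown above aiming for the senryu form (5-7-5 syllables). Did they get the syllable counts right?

Line 1: always(2) + whispering(3) = 5 ✓
Line 2: one(1) + journey(2) + carries(2) + through(1) + plum(1) = 7 ✓
Line 3: near(1) + step(1) + by(1) + some(1) + flame(1) = 5 ✓

Yes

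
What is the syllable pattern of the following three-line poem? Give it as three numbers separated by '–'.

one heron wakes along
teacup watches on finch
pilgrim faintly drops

Line 1: "one heron wakes along": 1+2+1+2 = 6
Line 2: "teacup watches on finch": 2+2+1+1 = 6
Line 3: "pilgrim faintly drops": 2+2+1 = 5

6–6–5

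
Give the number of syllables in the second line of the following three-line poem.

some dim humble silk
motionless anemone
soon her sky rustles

The second line: motionless (3), anemone (4) → 7

7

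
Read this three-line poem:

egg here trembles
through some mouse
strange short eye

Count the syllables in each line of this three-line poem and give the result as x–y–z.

4–3–3

Line 1: "egg here trembles": 1+1+2 = 4
Line 2: "through some mouse": 1+1+1 = 3
Line 3: "strange short eye": 1+1+1 = 3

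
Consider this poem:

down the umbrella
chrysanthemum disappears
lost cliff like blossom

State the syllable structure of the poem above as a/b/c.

Line 1: "down the umbrella": 1+1+3 = 5
Line 2: "chrysanthemum disappears": 4+3 = 7
Line 3: "lost cliff like blossom": 1+1+1+2 = 5

5/7/5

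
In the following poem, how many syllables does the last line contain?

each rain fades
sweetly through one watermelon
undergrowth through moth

5

The last line: "undergrowth through moth": 3+1+1 = 5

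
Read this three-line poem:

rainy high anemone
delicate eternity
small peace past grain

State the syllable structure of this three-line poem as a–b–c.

Line 1: rainy(2) + high(1) + anemone(4) = 7
Line 2: delicate(3) + eternity(4) = 7
Line 3: small(1) + peace(1) + past(1) + grain(1) = 4

7–7–4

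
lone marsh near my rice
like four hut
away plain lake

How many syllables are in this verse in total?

12

Line 1: "lone marsh near my rice": 1+1+1+1+1 = 5
Line 2: "like four hut": 1+1+1 = 3
Line 3: "away plain lake": 2+1+1 = 4
Total: 5 + 3 + 4 = 12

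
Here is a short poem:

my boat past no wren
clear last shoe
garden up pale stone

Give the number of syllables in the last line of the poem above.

The last line: "garden up pale stone": 2+1+1+1 = 5

5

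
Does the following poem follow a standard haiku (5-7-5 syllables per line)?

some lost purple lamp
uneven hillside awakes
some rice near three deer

Yes

Line 1: "some lost purple lamp": 1+1+2+1 = 5 ✓
Line 2: "uneven hillside awakes": 3+2+2 = 7 ✓
Line 3: "some rice near three deer": 1+1+1+1+1 = 5 ✓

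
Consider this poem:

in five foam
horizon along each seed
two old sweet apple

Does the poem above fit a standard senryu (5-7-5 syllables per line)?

Line 1: in(1) + five(1) + foam(1) = 3 (expected 5)
Line 2: horizon(3) + along(2) + each(1) + seed(1) = 7 ✓
Line 3: two(1) + old(1) + sweet(1) + apple(2) = 5 ✓

No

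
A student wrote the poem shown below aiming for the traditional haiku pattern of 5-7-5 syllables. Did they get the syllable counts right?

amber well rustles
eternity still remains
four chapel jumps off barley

No

Line 1: amber(2) + well(1) + rustles(2) = 5 ✓
Line 2: eternity(4) + still(1) + remains(2) = 7 ✓
Line 3: four(1) + chapel(2) + jumps(1) + off(1) + barley(2) = 7 (expected 5)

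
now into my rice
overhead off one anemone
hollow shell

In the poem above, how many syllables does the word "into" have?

2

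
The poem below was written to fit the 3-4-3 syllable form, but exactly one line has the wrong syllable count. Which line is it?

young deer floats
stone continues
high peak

The third line

Line 1: young (1), deer (1), floats (1) → 3 ✓
Line 2: stone (1), continues (3) → 4 ✓
Line 3: high (1), peak (1) → 2 (expected 3)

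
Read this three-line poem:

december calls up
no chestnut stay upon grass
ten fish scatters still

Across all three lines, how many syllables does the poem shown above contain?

Line 1: "december calls up": 3+1+1 = 5
Line 2: "no chestnut stay upon grass": 1+2+1+2+1 = 7
Line 3: "ten fish scatters still": 1+1+2+1 = 5
Total: 5 + 7 + 5 = 17

17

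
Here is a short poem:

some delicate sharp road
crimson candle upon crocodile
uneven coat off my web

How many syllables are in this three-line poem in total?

Line 1: some(1) + delicate(3) + sharp(1) + road(1) = 6
Line 2: crimson(2) + candle(2) + upon(2) + crocodile(3) = 9
Line 3: uneven(3) + coat(1) + off(1) + my(1) + web(1) = 7
Total: 6 + 9 + 7 = 22

22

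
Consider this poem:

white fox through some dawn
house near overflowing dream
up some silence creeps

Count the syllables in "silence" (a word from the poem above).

"silence" has 2 syllables.

2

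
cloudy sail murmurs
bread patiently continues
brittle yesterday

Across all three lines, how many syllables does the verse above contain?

Line 1: cloudy (2), sail (1), murmurs (2) → 5
Line 2: bread (1), patiently (3), continues (3) → 7
Line 3: brittle (2), yesterday (3) → 5
Total: 5 + 7 + 5 = 17

17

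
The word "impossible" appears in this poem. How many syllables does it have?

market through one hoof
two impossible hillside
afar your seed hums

4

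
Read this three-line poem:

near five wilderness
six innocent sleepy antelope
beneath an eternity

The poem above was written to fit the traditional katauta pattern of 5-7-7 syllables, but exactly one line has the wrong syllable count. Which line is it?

The second line

Line 1: near (1), five (1), wilderness (3) → 5 ✓
Line 2: six (1), innocent (3), sleepy (2), antelope (3) → 9 (expected 7)
Line 3: beneath (2), an (1), eternity (4) → 7 ✓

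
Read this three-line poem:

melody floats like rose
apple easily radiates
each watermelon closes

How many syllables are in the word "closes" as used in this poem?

2

"closes" has 2 syllables.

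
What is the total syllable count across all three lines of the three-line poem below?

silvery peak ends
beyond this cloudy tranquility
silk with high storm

18

Line 1: "silvery peak ends": 3+1+1 = 5
Line 2: "beyond this cloudy tranquility": 2+1+2+4 = 9
Line 3: "silk with high storm": 1+1+1+1 = 4
Total: 5 + 9 + 4 = 18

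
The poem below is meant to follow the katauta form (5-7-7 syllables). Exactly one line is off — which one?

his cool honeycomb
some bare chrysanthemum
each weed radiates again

The second line

Line 1: his(1) + cool(1) + honeycomb(3) = 5 ✓
Line 2: some(1) + bare(1) + chrysanthemum(4) = 6 (expected 7)
Line 3: each(1) + weed(1) + radiates(3) + again(2) = 7 ✓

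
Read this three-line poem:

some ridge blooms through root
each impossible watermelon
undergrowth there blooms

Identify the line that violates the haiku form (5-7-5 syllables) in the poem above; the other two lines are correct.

The second line

Line 1: some (1), ridge (1), blooms (1), through (1), root (1) → 5 ✓
Line 2: each (1), impossible (4), watermelon (4) → 9 (expected 7)
Line 3: undergrowth (3), there (1), blooms (1) → 5 ✓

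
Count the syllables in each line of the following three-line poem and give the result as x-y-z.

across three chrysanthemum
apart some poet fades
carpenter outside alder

Line 1: across (2), three (1), chrysanthemum (4) → 7
Line 2: apart (2), some (1), poet (2), fades (1) → 6
Line 3: carpenter (3), outside (2), alder (2) → 7

7-6-7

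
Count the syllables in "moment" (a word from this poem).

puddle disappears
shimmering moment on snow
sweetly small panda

2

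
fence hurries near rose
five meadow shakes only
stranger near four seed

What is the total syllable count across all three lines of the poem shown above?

16

Line 1: fence (1), hurries (2), near (1), rose (1) → 5
Line 2: five (1), meadow (2), shakes (1), only (2) → 6
Line 3: stranger (2), near (1), four (1), seed (1) → 5
Total: 5 + 6 + 5 = 16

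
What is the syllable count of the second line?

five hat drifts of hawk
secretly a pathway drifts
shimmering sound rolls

7

The second line: secretly(3) + a(1) + pathway(2) + drifts(1) = 7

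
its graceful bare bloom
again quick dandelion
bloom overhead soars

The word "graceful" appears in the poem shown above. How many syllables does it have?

2

"graceful" has 2 syllables.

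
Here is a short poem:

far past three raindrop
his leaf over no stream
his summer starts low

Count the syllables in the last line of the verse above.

5

The last line: his(1) + summer(2) + starts(1) + low(1) = 5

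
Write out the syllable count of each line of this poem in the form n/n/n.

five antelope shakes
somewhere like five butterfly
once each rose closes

5/7/5

Line 1: five (1), antelope (3), shakes (1) → 5
Line 2: somewhere (2), like (1), five (1), butterfly (3) → 7
Line 3: once (1), each (1), rose (1), closes (2) → 5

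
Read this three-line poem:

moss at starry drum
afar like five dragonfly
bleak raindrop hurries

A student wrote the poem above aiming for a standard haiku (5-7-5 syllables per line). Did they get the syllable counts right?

Line 1: "moss at starry drum": 1+1+2+1 = 5 ✓
Line 2: "afar like five dragonfly": 2+1+1+3 = 7 ✓
Line 3: "bleak raindrop hurries": 1+2+2 = 5 ✓

Yes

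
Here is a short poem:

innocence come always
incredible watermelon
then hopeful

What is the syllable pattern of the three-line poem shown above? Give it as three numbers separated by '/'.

Line 1: innocence(3) + come(1) + always(2) = 6
Line 2: incredible(4) + watermelon(4) = 8
Line 3: then(1) + hopeful(2) = 3

6/8/3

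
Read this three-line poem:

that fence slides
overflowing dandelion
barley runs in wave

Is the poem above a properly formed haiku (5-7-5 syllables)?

Line 1: that (1), fence (1), slides (1) → 3 (expected 5)
Line 2: overflowing (4), dandelion (4) → 8 (expected 7)
Line 3: barley (2), runs (1), in (1), wave (1) → 5 ✓

No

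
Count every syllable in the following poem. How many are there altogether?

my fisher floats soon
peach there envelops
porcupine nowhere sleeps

16

Line 1: "my fisher floats soon": 1+2+1+1 = 5
Line 2: "peach there envelops": 1+1+3 = 5
Line 3: "porcupine nowhere sleeps": 3+2+1 = 6
Total: 5 + 5 + 6 = 16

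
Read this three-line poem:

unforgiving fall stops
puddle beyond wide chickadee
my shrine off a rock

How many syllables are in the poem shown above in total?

19

Line 1: unforgiving(4) + fall(1) + stops(1) = 6
Line 2: puddle(2) + beyond(2) + wide(1) + chickadee(3) = 8
Line 3: my(1) + shrine(1) + off(1) + a(1) + rock(1) = 5
Total: 6 + 8 + 5 = 19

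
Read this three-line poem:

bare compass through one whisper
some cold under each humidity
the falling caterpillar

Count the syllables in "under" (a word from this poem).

2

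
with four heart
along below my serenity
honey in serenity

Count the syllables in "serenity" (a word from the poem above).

4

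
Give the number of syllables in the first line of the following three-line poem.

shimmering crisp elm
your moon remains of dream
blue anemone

5

The first line: "shimmering crisp elm": 3+1+1 = 5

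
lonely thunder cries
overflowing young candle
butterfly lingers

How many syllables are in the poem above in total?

17

Line 1: lonely (2), thunder (2), cries (1) → 5
Line 2: overflowing (4), young (1), candle (2) → 7
Line 3: butterfly (3), lingers (2) → 5
Total: 5 + 7 + 5 = 17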